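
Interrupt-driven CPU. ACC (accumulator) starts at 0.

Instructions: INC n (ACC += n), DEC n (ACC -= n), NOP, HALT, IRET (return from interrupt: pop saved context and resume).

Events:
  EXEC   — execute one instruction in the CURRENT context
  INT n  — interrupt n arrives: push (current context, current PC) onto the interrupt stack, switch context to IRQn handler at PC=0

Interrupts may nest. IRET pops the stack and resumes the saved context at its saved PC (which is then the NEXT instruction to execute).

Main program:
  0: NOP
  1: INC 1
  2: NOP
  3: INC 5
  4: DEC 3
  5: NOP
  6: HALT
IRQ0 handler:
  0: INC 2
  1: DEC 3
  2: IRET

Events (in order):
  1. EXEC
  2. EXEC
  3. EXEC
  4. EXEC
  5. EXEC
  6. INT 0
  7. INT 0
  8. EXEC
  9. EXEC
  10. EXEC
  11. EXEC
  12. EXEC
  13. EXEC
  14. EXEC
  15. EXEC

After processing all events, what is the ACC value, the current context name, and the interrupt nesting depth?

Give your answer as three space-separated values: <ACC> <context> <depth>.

Answer: 1 MAIN 0

Derivation:
Event 1 (EXEC): [MAIN] PC=0: NOP
Event 2 (EXEC): [MAIN] PC=1: INC 1 -> ACC=1
Event 3 (EXEC): [MAIN] PC=2: NOP
Event 4 (EXEC): [MAIN] PC=3: INC 5 -> ACC=6
Event 5 (EXEC): [MAIN] PC=4: DEC 3 -> ACC=3
Event 6 (INT 0): INT 0 arrives: push (MAIN, PC=5), enter IRQ0 at PC=0 (depth now 1)
Event 7 (INT 0): INT 0 arrives: push (IRQ0, PC=0), enter IRQ0 at PC=0 (depth now 2)
Event 8 (EXEC): [IRQ0] PC=0: INC 2 -> ACC=5
Event 9 (EXEC): [IRQ0] PC=1: DEC 3 -> ACC=2
Event 10 (EXEC): [IRQ0] PC=2: IRET -> resume IRQ0 at PC=0 (depth now 1)
Event 11 (EXEC): [IRQ0] PC=0: INC 2 -> ACC=4
Event 12 (EXEC): [IRQ0] PC=1: DEC 3 -> ACC=1
Event 13 (EXEC): [IRQ0] PC=2: IRET -> resume MAIN at PC=5 (depth now 0)
Event 14 (EXEC): [MAIN] PC=5: NOP
Event 15 (EXEC): [MAIN] PC=6: HALT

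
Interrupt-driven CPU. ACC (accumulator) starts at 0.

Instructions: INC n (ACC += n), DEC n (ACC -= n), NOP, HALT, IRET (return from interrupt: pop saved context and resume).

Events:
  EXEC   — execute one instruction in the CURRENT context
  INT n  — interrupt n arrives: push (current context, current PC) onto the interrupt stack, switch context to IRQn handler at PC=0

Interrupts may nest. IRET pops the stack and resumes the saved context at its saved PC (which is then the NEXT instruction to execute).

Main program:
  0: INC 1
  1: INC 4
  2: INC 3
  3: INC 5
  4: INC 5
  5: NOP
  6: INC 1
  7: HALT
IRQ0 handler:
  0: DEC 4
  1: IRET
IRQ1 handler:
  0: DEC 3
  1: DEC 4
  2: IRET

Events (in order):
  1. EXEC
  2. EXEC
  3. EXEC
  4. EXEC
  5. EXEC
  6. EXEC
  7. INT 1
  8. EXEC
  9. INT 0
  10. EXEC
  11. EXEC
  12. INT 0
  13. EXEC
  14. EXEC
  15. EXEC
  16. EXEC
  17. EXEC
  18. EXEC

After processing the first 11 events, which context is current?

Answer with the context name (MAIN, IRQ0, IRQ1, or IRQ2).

Event 1 (EXEC): [MAIN] PC=0: INC 1 -> ACC=1
Event 2 (EXEC): [MAIN] PC=1: INC 4 -> ACC=5
Event 3 (EXEC): [MAIN] PC=2: INC 3 -> ACC=8
Event 4 (EXEC): [MAIN] PC=3: INC 5 -> ACC=13
Event 5 (EXEC): [MAIN] PC=4: INC 5 -> ACC=18
Event 6 (EXEC): [MAIN] PC=5: NOP
Event 7 (INT 1): INT 1 arrives: push (MAIN, PC=6), enter IRQ1 at PC=0 (depth now 1)
Event 8 (EXEC): [IRQ1] PC=0: DEC 3 -> ACC=15
Event 9 (INT 0): INT 0 arrives: push (IRQ1, PC=1), enter IRQ0 at PC=0 (depth now 2)
Event 10 (EXEC): [IRQ0] PC=0: DEC 4 -> ACC=11
Event 11 (EXEC): [IRQ0] PC=1: IRET -> resume IRQ1 at PC=1 (depth now 1)

Answer: IRQ1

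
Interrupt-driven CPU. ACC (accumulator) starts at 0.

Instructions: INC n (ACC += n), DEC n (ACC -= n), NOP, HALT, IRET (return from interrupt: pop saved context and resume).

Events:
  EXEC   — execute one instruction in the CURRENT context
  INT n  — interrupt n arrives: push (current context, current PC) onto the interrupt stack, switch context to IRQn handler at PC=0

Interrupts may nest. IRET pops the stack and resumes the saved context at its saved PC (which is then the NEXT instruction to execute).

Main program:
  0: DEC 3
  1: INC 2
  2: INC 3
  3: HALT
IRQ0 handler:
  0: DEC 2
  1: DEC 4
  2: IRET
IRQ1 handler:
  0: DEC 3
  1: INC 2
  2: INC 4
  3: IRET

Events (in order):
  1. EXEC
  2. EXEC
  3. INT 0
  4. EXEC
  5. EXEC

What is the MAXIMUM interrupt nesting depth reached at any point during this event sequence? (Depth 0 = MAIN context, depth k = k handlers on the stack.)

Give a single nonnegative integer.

Event 1 (EXEC): [MAIN] PC=0: DEC 3 -> ACC=-3 [depth=0]
Event 2 (EXEC): [MAIN] PC=1: INC 2 -> ACC=-1 [depth=0]
Event 3 (INT 0): INT 0 arrives: push (MAIN, PC=2), enter IRQ0 at PC=0 (depth now 1) [depth=1]
Event 4 (EXEC): [IRQ0] PC=0: DEC 2 -> ACC=-3 [depth=1]
Event 5 (EXEC): [IRQ0] PC=1: DEC 4 -> ACC=-7 [depth=1]
Max depth observed: 1

Answer: 1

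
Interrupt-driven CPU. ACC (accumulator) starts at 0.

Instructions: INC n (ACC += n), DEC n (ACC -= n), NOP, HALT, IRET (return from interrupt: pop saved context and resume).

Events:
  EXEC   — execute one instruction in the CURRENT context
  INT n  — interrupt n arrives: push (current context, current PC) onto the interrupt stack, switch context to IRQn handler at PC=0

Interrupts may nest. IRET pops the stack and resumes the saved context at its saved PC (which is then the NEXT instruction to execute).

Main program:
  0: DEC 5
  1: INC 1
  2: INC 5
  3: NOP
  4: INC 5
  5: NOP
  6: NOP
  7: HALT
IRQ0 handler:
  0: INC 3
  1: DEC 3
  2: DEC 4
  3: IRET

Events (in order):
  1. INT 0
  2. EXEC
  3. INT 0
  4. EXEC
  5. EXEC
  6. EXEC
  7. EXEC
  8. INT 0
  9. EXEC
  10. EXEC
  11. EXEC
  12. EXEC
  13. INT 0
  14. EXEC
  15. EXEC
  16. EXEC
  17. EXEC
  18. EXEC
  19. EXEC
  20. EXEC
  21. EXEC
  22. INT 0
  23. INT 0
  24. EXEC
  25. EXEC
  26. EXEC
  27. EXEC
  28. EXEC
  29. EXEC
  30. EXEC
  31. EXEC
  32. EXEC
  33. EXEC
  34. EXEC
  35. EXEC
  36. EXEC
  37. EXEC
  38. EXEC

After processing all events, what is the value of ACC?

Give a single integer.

Event 1 (INT 0): INT 0 arrives: push (MAIN, PC=0), enter IRQ0 at PC=0 (depth now 1)
Event 2 (EXEC): [IRQ0] PC=0: INC 3 -> ACC=3
Event 3 (INT 0): INT 0 arrives: push (IRQ0, PC=1), enter IRQ0 at PC=0 (depth now 2)
Event 4 (EXEC): [IRQ0] PC=0: INC 3 -> ACC=6
Event 5 (EXEC): [IRQ0] PC=1: DEC 3 -> ACC=3
Event 6 (EXEC): [IRQ0] PC=2: DEC 4 -> ACC=-1
Event 7 (EXEC): [IRQ0] PC=3: IRET -> resume IRQ0 at PC=1 (depth now 1)
Event 8 (INT 0): INT 0 arrives: push (IRQ0, PC=1), enter IRQ0 at PC=0 (depth now 2)
Event 9 (EXEC): [IRQ0] PC=0: INC 3 -> ACC=2
Event 10 (EXEC): [IRQ0] PC=1: DEC 3 -> ACC=-1
Event 11 (EXEC): [IRQ0] PC=2: DEC 4 -> ACC=-5
Event 12 (EXEC): [IRQ0] PC=3: IRET -> resume IRQ0 at PC=1 (depth now 1)
Event 13 (INT 0): INT 0 arrives: push (IRQ0, PC=1), enter IRQ0 at PC=0 (depth now 2)
Event 14 (EXEC): [IRQ0] PC=0: INC 3 -> ACC=-2
Event 15 (EXEC): [IRQ0] PC=1: DEC 3 -> ACC=-5
Event 16 (EXEC): [IRQ0] PC=2: DEC 4 -> ACC=-9
Event 17 (EXEC): [IRQ0] PC=3: IRET -> resume IRQ0 at PC=1 (depth now 1)
Event 18 (EXEC): [IRQ0] PC=1: DEC 3 -> ACC=-12
Event 19 (EXEC): [IRQ0] PC=2: DEC 4 -> ACC=-16
Event 20 (EXEC): [IRQ0] PC=3: IRET -> resume MAIN at PC=0 (depth now 0)
Event 21 (EXEC): [MAIN] PC=0: DEC 5 -> ACC=-21
Event 22 (INT 0): INT 0 arrives: push (MAIN, PC=1), enter IRQ0 at PC=0 (depth now 1)
Event 23 (INT 0): INT 0 arrives: push (IRQ0, PC=0), enter IRQ0 at PC=0 (depth now 2)
Event 24 (EXEC): [IRQ0] PC=0: INC 3 -> ACC=-18
Event 25 (EXEC): [IRQ0] PC=1: DEC 3 -> ACC=-21
Event 26 (EXEC): [IRQ0] PC=2: DEC 4 -> ACC=-25
Event 27 (EXEC): [IRQ0] PC=3: IRET -> resume IRQ0 at PC=0 (depth now 1)
Event 28 (EXEC): [IRQ0] PC=0: INC 3 -> ACC=-22
Event 29 (EXEC): [IRQ0] PC=1: DEC 3 -> ACC=-25
Event 30 (EXEC): [IRQ0] PC=2: DEC 4 -> ACC=-29
Event 31 (EXEC): [IRQ0] PC=3: IRET -> resume MAIN at PC=1 (depth now 0)
Event 32 (EXEC): [MAIN] PC=1: INC 1 -> ACC=-28
Event 33 (EXEC): [MAIN] PC=2: INC 5 -> ACC=-23
Event 34 (EXEC): [MAIN] PC=3: NOP
Event 35 (EXEC): [MAIN] PC=4: INC 5 -> ACC=-18
Event 36 (EXEC): [MAIN] PC=5: NOP
Event 37 (EXEC): [MAIN] PC=6: NOP
Event 38 (EXEC): [MAIN] PC=7: HALT

Answer: -18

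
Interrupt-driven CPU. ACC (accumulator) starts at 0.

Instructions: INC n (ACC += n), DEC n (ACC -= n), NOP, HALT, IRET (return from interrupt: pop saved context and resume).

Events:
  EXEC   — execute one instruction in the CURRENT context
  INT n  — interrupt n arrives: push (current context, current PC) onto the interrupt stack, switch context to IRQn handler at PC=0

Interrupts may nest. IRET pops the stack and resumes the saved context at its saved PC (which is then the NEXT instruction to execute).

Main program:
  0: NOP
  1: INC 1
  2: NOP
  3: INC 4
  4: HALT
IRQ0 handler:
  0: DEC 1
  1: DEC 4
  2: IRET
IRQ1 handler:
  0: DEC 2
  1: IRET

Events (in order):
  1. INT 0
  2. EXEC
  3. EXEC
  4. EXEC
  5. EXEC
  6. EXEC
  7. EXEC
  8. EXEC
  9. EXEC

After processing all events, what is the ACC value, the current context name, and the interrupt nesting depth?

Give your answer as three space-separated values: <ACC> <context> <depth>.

Event 1 (INT 0): INT 0 arrives: push (MAIN, PC=0), enter IRQ0 at PC=0 (depth now 1)
Event 2 (EXEC): [IRQ0] PC=0: DEC 1 -> ACC=-1
Event 3 (EXEC): [IRQ0] PC=1: DEC 4 -> ACC=-5
Event 4 (EXEC): [IRQ0] PC=2: IRET -> resume MAIN at PC=0 (depth now 0)
Event 5 (EXEC): [MAIN] PC=0: NOP
Event 6 (EXEC): [MAIN] PC=1: INC 1 -> ACC=-4
Event 7 (EXEC): [MAIN] PC=2: NOP
Event 8 (EXEC): [MAIN] PC=3: INC 4 -> ACC=0
Event 9 (EXEC): [MAIN] PC=4: HALT

Answer: 0 MAIN 0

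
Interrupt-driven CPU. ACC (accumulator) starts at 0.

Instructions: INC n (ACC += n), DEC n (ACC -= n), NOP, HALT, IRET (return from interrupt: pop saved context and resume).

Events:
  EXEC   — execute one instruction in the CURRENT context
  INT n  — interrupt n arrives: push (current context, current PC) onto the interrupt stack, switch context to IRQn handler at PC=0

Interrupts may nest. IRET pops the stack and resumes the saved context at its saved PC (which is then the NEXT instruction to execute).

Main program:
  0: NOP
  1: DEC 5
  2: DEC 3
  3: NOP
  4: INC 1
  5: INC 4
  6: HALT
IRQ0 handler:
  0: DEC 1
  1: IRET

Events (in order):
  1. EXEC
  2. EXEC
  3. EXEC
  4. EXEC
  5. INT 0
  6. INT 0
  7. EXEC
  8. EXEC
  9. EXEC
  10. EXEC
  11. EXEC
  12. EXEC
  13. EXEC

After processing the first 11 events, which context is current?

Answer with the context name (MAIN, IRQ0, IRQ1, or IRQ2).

Event 1 (EXEC): [MAIN] PC=0: NOP
Event 2 (EXEC): [MAIN] PC=1: DEC 5 -> ACC=-5
Event 3 (EXEC): [MAIN] PC=2: DEC 3 -> ACC=-8
Event 4 (EXEC): [MAIN] PC=3: NOP
Event 5 (INT 0): INT 0 arrives: push (MAIN, PC=4), enter IRQ0 at PC=0 (depth now 1)
Event 6 (INT 0): INT 0 arrives: push (IRQ0, PC=0), enter IRQ0 at PC=0 (depth now 2)
Event 7 (EXEC): [IRQ0] PC=0: DEC 1 -> ACC=-9
Event 8 (EXEC): [IRQ0] PC=1: IRET -> resume IRQ0 at PC=0 (depth now 1)
Event 9 (EXEC): [IRQ0] PC=0: DEC 1 -> ACC=-10
Event 10 (EXEC): [IRQ0] PC=1: IRET -> resume MAIN at PC=4 (depth now 0)
Event 11 (EXEC): [MAIN] PC=4: INC 1 -> ACC=-9

Answer: MAIN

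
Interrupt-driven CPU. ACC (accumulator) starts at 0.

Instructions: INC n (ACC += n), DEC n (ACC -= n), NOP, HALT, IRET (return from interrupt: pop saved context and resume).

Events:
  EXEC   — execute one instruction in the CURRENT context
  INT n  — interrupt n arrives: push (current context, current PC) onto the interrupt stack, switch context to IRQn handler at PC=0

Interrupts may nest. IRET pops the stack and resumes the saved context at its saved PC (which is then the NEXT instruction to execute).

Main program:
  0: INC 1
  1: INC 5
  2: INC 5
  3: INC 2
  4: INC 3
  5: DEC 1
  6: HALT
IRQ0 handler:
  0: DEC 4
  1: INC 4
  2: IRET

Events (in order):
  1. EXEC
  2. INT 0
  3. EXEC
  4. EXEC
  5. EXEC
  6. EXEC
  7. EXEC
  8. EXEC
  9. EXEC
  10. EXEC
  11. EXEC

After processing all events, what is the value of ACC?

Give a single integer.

Event 1 (EXEC): [MAIN] PC=0: INC 1 -> ACC=1
Event 2 (INT 0): INT 0 arrives: push (MAIN, PC=1), enter IRQ0 at PC=0 (depth now 1)
Event 3 (EXEC): [IRQ0] PC=0: DEC 4 -> ACC=-3
Event 4 (EXEC): [IRQ0] PC=1: INC 4 -> ACC=1
Event 5 (EXEC): [IRQ0] PC=2: IRET -> resume MAIN at PC=1 (depth now 0)
Event 6 (EXEC): [MAIN] PC=1: INC 5 -> ACC=6
Event 7 (EXEC): [MAIN] PC=2: INC 5 -> ACC=11
Event 8 (EXEC): [MAIN] PC=3: INC 2 -> ACC=13
Event 9 (EXEC): [MAIN] PC=4: INC 3 -> ACC=16
Event 10 (EXEC): [MAIN] PC=5: DEC 1 -> ACC=15
Event 11 (EXEC): [MAIN] PC=6: HALT

Answer: 15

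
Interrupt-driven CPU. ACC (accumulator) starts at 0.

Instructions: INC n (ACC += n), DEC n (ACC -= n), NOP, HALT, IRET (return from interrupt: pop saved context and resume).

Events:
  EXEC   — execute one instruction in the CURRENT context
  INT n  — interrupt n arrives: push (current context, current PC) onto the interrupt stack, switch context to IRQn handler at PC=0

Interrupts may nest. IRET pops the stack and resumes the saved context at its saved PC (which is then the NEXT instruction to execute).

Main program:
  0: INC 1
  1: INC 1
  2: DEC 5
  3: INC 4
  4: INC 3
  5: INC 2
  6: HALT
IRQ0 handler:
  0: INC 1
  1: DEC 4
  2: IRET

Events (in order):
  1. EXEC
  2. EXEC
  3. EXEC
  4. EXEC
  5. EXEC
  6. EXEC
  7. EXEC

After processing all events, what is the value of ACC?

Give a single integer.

Event 1 (EXEC): [MAIN] PC=0: INC 1 -> ACC=1
Event 2 (EXEC): [MAIN] PC=1: INC 1 -> ACC=2
Event 3 (EXEC): [MAIN] PC=2: DEC 5 -> ACC=-3
Event 4 (EXEC): [MAIN] PC=3: INC 4 -> ACC=1
Event 5 (EXEC): [MAIN] PC=4: INC 3 -> ACC=4
Event 6 (EXEC): [MAIN] PC=5: INC 2 -> ACC=6
Event 7 (EXEC): [MAIN] PC=6: HALT

Answer: 6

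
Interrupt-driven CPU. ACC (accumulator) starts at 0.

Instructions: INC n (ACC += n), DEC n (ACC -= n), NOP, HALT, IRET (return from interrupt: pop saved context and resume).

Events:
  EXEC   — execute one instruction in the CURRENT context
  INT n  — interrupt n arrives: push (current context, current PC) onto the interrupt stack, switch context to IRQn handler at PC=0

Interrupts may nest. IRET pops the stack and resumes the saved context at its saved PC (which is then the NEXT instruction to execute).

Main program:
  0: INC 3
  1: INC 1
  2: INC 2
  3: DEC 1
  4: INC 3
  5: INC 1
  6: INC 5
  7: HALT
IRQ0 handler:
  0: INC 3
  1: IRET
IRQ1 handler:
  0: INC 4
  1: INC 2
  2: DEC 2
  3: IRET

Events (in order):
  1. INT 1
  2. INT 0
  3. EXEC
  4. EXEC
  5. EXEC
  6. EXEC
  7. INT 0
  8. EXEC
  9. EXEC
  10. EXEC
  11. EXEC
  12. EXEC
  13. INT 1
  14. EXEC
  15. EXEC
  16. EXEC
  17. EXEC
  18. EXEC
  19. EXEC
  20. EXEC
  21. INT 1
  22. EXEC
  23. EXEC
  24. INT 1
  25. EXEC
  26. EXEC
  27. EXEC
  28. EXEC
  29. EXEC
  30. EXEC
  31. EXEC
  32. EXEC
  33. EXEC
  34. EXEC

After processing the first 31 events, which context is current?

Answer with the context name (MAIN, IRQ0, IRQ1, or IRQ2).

Event 1 (INT 1): INT 1 arrives: push (MAIN, PC=0), enter IRQ1 at PC=0 (depth now 1)
Event 2 (INT 0): INT 0 arrives: push (IRQ1, PC=0), enter IRQ0 at PC=0 (depth now 2)
Event 3 (EXEC): [IRQ0] PC=0: INC 3 -> ACC=3
Event 4 (EXEC): [IRQ0] PC=1: IRET -> resume IRQ1 at PC=0 (depth now 1)
Event 5 (EXEC): [IRQ1] PC=0: INC 4 -> ACC=7
Event 6 (EXEC): [IRQ1] PC=1: INC 2 -> ACC=9
Event 7 (INT 0): INT 0 arrives: push (IRQ1, PC=2), enter IRQ0 at PC=0 (depth now 2)
Event 8 (EXEC): [IRQ0] PC=0: INC 3 -> ACC=12
Event 9 (EXEC): [IRQ0] PC=1: IRET -> resume IRQ1 at PC=2 (depth now 1)
Event 10 (EXEC): [IRQ1] PC=2: DEC 2 -> ACC=10
Event 11 (EXEC): [IRQ1] PC=3: IRET -> resume MAIN at PC=0 (depth now 0)
Event 12 (EXEC): [MAIN] PC=0: INC 3 -> ACC=13
Event 13 (INT 1): INT 1 arrives: push (MAIN, PC=1), enter IRQ1 at PC=0 (depth now 1)
Event 14 (EXEC): [IRQ1] PC=0: INC 4 -> ACC=17
Event 15 (EXEC): [IRQ1] PC=1: INC 2 -> ACC=19
Event 16 (EXEC): [IRQ1] PC=2: DEC 2 -> ACC=17
Event 17 (EXEC): [IRQ1] PC=3: IRET -> resume MAIN at PC=1 (depth now 0)
Event 18 (EXEC): [MAIN] PC=1: INC 1 -> ACC=18
Event 19 (EXEC): [MAIN] PC=2: INC 2 -> ACC=20
Event 20 (EXEC): [MAIN] PC=3: DEC 1 -> ACC=19
Event 21 (INT 1): INT 1 arrives: push (MAIN, PC=4), enter IRQ1 at PC=0 (depth now 1)
Event 22 (EXEC): [IRQ1] PC=0: INC 4 -> ACC=23
Event 23 (EXEC): [IRQ1] PC=1: INC 2 -> ACC=25
Event 24 (INT 1): INT 1 arrives: push (IRQ1, PC=2), enter IRQ1 at PC=0 (depth now 2)
Event 25 (EXEC): [IRQ1] PC=0: INC 4 -> ACC=29
Event 26 (EXEC): [IRQ1] PC=1: INC 2 -> ACC=31
Event 27 (EXEC): [IRQ1] PC=2: DEC 2 -> ACC=29
Event 28 (EXEC): [IRQ1] PC=3: IRET -> resume IRQ1 at PC=2 (depth now 1)
Event 29 (EXEC): [IRQ1] PC=2: DEC 2 -> ACC=27
Event 30 (EXEC): [IRQ1] PC=3: IRET -> resume MAIN at PC=4 (depth now 0)
Event 31 (EXEC): [MAIN] PC=4: INC 3 -> ACC=30

Answer: MAIN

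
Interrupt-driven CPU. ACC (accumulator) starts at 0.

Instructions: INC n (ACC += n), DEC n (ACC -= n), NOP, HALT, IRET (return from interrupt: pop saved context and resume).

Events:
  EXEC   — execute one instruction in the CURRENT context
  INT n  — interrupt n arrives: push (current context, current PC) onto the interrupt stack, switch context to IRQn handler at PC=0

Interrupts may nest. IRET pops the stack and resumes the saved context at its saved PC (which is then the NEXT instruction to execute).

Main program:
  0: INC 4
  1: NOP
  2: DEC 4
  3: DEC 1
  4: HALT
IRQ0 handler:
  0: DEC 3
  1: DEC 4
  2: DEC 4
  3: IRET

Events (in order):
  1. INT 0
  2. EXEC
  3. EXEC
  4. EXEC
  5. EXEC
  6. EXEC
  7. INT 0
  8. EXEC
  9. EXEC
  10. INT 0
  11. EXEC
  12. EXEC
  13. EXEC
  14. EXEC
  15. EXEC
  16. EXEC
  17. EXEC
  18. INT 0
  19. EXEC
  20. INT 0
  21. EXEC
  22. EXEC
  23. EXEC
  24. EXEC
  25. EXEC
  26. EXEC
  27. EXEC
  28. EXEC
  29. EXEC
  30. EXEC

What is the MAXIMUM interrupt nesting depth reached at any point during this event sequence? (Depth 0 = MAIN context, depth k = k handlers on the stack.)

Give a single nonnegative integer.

Event 1 (INT 0): INT 0 arrives: push (MAIN, PC=0), enter IRQ0 at PC=0 (depth now 1) [depth=1]
Event 2 (EXEC): [IRQ0] PC=0: DEC 3 -> ACC=-3 [depth=1]
Event 3 (EXEC): [IRQ0] PC=1: DEC 4 -> ACC=-7 [depth=1]
Event 4 (EXEC): [IRQ0] PC=2: DEC 4 -> ACC=-11 [depth=1]
Event 5 (EXEC): [IRQ0] PC=3: IRET -> resume MAIN at PC=0 (depth now 0) [depth=0]
Event 6 (EXEC): [MAIN] PC=0: INC 4 -> ACC=-7 [depth=0]
Event 7 (INT 0): INT 0 arrives: push (MAIN, PC=1), enter IRQ0 at PC=0 (depth now 1) [depth=1]
Event 8 (EXEC): [IRQ0] PC=0: DEC 3 -> ACC=-10 [depth=1]
Event 9 (EXEC): [IRQ0] PC=1: DEC 4 -> ACC=-14 [depth=1]
Event 10 (INT 0): INT 0 arrives: push (IRQ0, PC=2), enter IRQ0 at PC=0 (depth now 2) [depth=2]
Event 11 (EXEC): [IRQ0] PC=0: DEC 3 -> ACC=-17 [depth=2]
Event 12 (EXEC): [IRQ0] PC=1: DEC 4 -> ACC=-21 [depth=2]
Event 13 (EXEC): [IRQ0] PC=2: DEC 4 -> ACC=-25 [depth=2]
Event 14 (EXEC): [IRQ0] PC=3: IRET -> resume IRQ0 at PC=2 (depth now 1) [depth=1]
Event 15 (EXEC): [IRQ0] PC=2: DEC 4 -> ACC=-29 [depth=1]
Event 16 (EXEC): [IRQ0] PC=3: IRET -> resume MAIN at PC=1 (depth now 0) [depth=0]
Event 17 (EXEC): [MAIN] PC=1: NOP [depth=0]
Event 18 (INT 0): INT 0 arrives: push (MAIN, PC=2), enter IRQ0 at PC=0 (depth now 1) [depth=1]
Event 19 (EXEC): [IRQ0] PC=0: DEC 3 -> ACC=-32 [depth=1]
Event 20 (INT 0): INT 0 arrives: push (IRQ0, PC=1), enter IRQ0 at PC=0 (depth now 2) [depth=2]
Event 21 (EXEC): [IRQ0] PC=0: DEC 3 -> ACC=-35 [depth=2]
Event 22 (EXEC): [IRQ0] PC=1: DEC 4 -> ACC=-39 [depth=2]
Event 23 (EXEC): [IRQ0] PC=2: DEC 4 -> ACC=-43 [depth=2]
Event 24 (EXEC): [IRQ0] PC=3: IRET -> resume IRQ0 at PC=1 (depth now 1) [depth=1]
Event 25 (EXEC): [IRQ0] PC=1: DEC 4 -> ACC=-47 [depth=1]
Event 26 (EXEC): [IRQ0] PC=2: DEC 4 -> ACC=-51 [depth=1]
Event 27 (EXEC): [IRQ0] PC=3: IRET -> resume MAIN at PC=2 (depth now 0) [depth=0]
Event 28 (EXEC): [MAIN] PC=2: DEC 4 -> ACC=-55 [depth=0]
Event 29 (EXEC): [MAIN] PC=3: DEC 1 -> ACC=-56 [depth=0]
Event 30 (EXEC): [MAIN] PC=4: HALT [depth=0]
Max depth observed: 2

Answer: 2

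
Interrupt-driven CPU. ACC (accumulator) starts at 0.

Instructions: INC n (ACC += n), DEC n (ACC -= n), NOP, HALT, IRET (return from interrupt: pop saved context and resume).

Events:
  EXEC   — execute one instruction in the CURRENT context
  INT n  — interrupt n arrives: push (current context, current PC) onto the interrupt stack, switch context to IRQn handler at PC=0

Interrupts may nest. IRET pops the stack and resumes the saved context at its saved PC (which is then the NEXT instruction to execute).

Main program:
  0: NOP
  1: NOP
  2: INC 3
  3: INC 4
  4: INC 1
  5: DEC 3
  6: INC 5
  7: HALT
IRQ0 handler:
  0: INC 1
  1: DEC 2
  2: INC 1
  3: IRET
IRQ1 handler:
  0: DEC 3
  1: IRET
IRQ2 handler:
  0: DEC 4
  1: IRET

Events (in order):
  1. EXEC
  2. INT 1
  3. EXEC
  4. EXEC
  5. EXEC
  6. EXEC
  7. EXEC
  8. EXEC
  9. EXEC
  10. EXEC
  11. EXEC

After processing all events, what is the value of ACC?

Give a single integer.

Answer: 7

Derivation:
Event 1 (EXEC): [MAIN] PC=0: NOP
Event 2 (INT 1): INT 1 arrives: push (MAIN, PC=1), enter IRQ1 at PC=0 (depth now 1)
Event 3 (EXEC): [IRQ1] PC=0: DEC 3 -> ACC=-3
Event 4 (EXEC): [IRQ1] PC=1: IRET -> resume MAIN at PC=1 (depth now 0)
Event 5 (EXEC): [MAIN] PC=1: NOP
Event 6 (EXEC): [MAIN] PC=2: INC 3 -> ACC=0
Event 7 (EXEC): [MAIN] PC=3: INC 4 -> ACC=4
Event 8 (EXEC): [MAIN] PC=4: INC 1 -> ACC=5
Event 9 (EXEC): [MAIN] PC=5: DEC 3 -> ACC=2
Event 10 (EXEC): [MAIN] PC=6: INC 5 -> ACC=7
Event 11 (EXEC): [MAIN] PC=7: HALT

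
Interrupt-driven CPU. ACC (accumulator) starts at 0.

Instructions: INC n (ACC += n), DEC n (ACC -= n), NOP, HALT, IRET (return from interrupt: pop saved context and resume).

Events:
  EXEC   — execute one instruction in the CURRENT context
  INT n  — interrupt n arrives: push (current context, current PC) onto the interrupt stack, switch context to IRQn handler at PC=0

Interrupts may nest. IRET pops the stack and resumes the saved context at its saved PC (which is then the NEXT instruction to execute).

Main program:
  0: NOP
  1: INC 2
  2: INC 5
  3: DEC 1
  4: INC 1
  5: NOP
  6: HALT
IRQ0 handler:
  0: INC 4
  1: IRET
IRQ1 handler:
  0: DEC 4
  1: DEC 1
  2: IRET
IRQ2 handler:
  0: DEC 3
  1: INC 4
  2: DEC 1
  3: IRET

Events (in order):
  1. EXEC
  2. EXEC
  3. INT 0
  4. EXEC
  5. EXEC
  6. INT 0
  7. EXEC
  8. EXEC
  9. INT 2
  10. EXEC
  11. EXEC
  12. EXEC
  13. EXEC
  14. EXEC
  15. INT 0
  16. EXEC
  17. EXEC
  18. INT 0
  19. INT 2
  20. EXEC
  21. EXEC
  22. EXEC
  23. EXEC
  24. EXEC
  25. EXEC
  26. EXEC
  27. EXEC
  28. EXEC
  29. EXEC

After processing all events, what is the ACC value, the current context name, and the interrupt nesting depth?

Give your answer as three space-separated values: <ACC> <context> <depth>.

Answer: 23 MAIN 0

Derivation:
Event 1 (EXEC): [MAIN] PC=0: NOP
Event 2 (EXEC): [MAIN] PC=1: INC 2 -> ACC=2
Event 3 (INT 0): INT 0 arrives: push (MAIN, PC=2), enter IRQ0 at PC=0 (depth now 1)
Event 4 (EXEC): [IRQ0] PC=0: INC 4 -> ACC=6
Event 5 (EXEC): [IRQ0] PC=1: IRET -> resume MAIN at PC=2 (depth now 0)
Event 6 (INT 0): INT 0 arrives: push (MAIN, PC=2), enter IRQ0 at PC=0 (depth now 1)
Event 7 (EXEC): [IRQ0] PC=0: INC 4 -> ACC=10
Event 8 (EXEC): [IRQ0] PC=1: IRET -> resume MAIN at PC=2 (depth now 0)
Event 9 (INT 2): INT 2 arrives: push (MAIN, PC=2), enter IRQ2 at PC=0 (depth now 1)
Event 10 (EXEC): [IRQ2] PC=0: DEC 3 -> ACC=7
Event 11 (EXEC): [IRQ2] PC=1: INC 4 -> ACC=11
Event 12 (EXEC): [IRQ2] PC=2: DEC 1 -> ACC=10
Event 13 (EXEC): [IRQ2] PC=3: IRET -> resume MAIN at PC=2 (depth now 0)
Event 14 (EXEC): [MAIN] PC=2: INC 5 -> ACC=15
Event 15 (INT 0): INT 0 arrives: push (MAIN, PC=3), enter IRQ0 at PC=0 (depth now 1)
Event 16 (EXEC): [IRQ0] PC=0: INC 4 -> ACC=19
Event 17 (EXEC): [IRQ0] PC=1: IRET -> resume MAIN at PC=3 (depth now 0)
Event 18 (INT 0): INT 0 arrives: push (MAIN, PC=3), enter IRQ0 at PC=0 (depth now 1)
Event 19 (INT 2): INT 2 arrives: push (IRQ0, PC=0), enter IRQ2 at PC=0 (depth now 2)
Event 20 (EXEC): [IRQ2] PC=0: DEC 3 -> ACC=16
Event 21 (EXEC): [IRQ2] PC=1: INC 4 -> ACC=20
Event 22 (EXEC): [IRQ2] PC=2: DEC 1 -> ACC=19
Event 23 (EXEC): [IRQ2] PC=3: IRET -> resume IRQ0 at PC=0 (depth now 1)
Event 24 (EXEC): [IRQ0] PC=0: INC 4 -> ACC=23
Event 25 (EXEC): [IRQ0] PC=1: IRET -> resume MAIN at PC=3 (depth now 0)
Event 26 (EXEC): [MAIN] PC=3: DEC 1 -> ACC=22
Event 27 (EXEC): [MAIN] PC=4: INC 1 -> ACC=23
Event 28 (EXEC): [MAIN] PC=5: NOP
Event 29 (EXEC): [MAIN] PC=6: HALT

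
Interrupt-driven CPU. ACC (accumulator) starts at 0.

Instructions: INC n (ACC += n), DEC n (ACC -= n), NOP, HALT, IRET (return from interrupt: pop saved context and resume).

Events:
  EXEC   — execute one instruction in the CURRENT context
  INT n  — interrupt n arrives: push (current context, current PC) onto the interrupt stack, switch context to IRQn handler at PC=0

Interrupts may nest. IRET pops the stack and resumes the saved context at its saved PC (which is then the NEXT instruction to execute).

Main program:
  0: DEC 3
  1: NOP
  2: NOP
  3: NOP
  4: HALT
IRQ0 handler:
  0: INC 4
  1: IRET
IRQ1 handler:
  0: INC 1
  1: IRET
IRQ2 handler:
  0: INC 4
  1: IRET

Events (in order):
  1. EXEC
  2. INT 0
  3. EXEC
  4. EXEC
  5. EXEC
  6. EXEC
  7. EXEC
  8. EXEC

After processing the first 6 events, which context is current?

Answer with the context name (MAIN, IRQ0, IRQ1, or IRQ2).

Event 1 (EXEC): [MAIN] PC=0: DEC 3 -> ACC=-3
Event 2 (INT 0): INT 0 arrives: push (MAIN, PC=1), enter IRQ0 at PC=0 (depth now 1)
Event 3 (EXEC): [IRQ0] PC=0: INC 4 -> ACC=1
Event 4 (EXEC): [IRQ0] PC=1: IRET -> resume MAIN at PC=1 (depth now 0)
Event 5 (EXEC): [MAIN] PC=1: NOP
Event 6 (EXEC): [MAIN] PC=2: NOP

Answer: MAIN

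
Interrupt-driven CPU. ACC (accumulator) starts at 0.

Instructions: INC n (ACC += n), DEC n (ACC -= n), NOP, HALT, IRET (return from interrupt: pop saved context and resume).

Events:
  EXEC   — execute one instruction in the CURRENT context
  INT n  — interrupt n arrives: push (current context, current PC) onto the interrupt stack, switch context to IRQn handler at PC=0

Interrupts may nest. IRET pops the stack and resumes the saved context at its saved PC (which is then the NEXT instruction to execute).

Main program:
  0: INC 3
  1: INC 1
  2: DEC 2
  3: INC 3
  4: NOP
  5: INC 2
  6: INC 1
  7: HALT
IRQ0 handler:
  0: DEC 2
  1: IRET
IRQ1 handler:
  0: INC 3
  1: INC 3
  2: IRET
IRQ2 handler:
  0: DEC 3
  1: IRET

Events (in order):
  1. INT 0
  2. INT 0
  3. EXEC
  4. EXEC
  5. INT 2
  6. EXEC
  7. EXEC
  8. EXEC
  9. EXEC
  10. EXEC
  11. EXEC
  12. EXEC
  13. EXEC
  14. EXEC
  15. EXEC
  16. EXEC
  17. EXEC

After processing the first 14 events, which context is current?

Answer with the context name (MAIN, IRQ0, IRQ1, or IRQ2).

Answer: MAIN

Derivation:
Event 1 (INT 0): INT 0 arrives: push (MAIN, PC=0), enter IRQ0 at PC=0 (depth now 1)
Event 2 (INT 0): INT 0 arrives: push (IRQ0, PC=0), enter IRQ0 at PC=0 (depth now 2)
Event 3 (EXEC): [IRQ0] PC=0: DEC 2 -> ACC=-2
Event 4 (EXEC): [IRQ0] PC=1: IRET -> resume IRQ0 at PC=0 (depth now 1)
Event 5 (INT 2): INT 2 arrives: push (IRQ0, PC=0), enter IRQ2 at PC=0 (depth now 2)
Event 6 (EXEC): [IRQ2] PC=0: DEC 3 -> ACC=-5
Event 7 (EXEC): [IRQ2] PC=1: IRET -> resume IRQ0 at PC=0 (depth now 1)
Event 8 (EXEC): [IRQ0] PC=0: DEC 2 -> ACC=-7
Event 9 (EXEC): [IRQ0] PC=1: IRET -> resume MAIN at PC=0 (depth now 0)
Event 10 (EXEC): [MAIN] PC=0: INC 3 -> ACC=-4
Event 11 (EXEC): [MAIN] PC=1: INC 1 -> ACC=-3
Event 12 (EXEC): [MAIN] PC=2: DEC 2 -> ACC=-5
Event 13 (EXEC): [MAIN] PC=3: INC 3 -> ACC=-2
Event 14 (EXEC): [MAIN] PC=4: NOP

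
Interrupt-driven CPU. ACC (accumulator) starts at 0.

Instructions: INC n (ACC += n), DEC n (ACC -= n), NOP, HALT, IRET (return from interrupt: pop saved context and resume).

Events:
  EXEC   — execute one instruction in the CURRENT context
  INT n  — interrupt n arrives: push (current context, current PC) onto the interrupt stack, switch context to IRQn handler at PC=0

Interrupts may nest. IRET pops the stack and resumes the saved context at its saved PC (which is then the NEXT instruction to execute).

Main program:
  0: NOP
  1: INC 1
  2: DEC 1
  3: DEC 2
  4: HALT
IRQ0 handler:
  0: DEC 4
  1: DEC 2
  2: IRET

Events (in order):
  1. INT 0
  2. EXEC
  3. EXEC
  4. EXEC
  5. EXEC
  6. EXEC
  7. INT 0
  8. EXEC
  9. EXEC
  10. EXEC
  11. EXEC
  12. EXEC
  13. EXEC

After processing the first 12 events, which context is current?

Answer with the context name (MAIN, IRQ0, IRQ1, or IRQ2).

Event 1 (INT 0): INT 0 arrives: push (MAIN, PC=0), enter IRQ0 at PC=0 (depth now 1)
Event 2 (EXEC): [IRQ0] PC=0: DEC 4 -> ACC=-4
Event 3 (EXEC): [IRQ0] PC=1: DEC 2 -> ACC=-6
Event 4 (EXEC): [IRQ0] PC=2: IRET -> resume MAIN at PC=0 (depth now 0)
Event 5 (EXEC): [MAIN] PC=0: NOP
Event 6 (EXEC): [MAIN] PC=1: INC 1 -> ACC=-5
Event 7 (INT 0): INT 0 arrives: push (MAIN, PC=2), enter IRQ0 at PC=0 (depth now 1)
Event 8 (EXEC): [IRQ0] PC=0: DEC 4 -> ACC=-9
Event 9 (EXEC): [IRQ0] PC=1: DEC 2 -> ACC=-11
Event 10 (EXEC): [IRQ0] PC=2: IRET -> resume MAIN at PC=2 (depth now 0)
Event 11 (EXEC): [MAIN] PC=2: DEC 1 -> ACC=-12
Event 12 (EXEC): [MAIN] PC=3: DEC 2 -> ACC=-14

Answer: MAIN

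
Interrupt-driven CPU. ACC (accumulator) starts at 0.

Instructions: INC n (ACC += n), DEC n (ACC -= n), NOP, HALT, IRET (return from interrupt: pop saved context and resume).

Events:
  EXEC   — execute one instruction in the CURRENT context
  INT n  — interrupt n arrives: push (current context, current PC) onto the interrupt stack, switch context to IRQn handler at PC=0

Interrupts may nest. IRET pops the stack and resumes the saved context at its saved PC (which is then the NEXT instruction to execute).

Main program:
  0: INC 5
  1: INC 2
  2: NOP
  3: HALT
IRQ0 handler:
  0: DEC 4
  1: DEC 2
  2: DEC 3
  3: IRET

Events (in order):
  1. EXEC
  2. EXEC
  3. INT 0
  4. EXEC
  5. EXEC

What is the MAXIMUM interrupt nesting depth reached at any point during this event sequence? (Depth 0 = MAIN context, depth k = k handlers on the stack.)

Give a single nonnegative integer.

Event 1 (EXEC): [MAIN] PC=0: INC 5 -> ACC=5 [depth=0]
Event 2 (EXEC): [MAIN] PC=1: INC 2 -> ACC=7 [depth=0]
Event 3 (INT 0): INT 0 arrives: push (MAIN, PC=2), enter IRQ0 at PC=0 (depth now 1) [depth=1]
Event 4 (EXEC): [IRQ0] PC=0: DEC 4 -> ACC=3 [depth=1]
Event 5 (EXEC): [IRQ0] PC=1: DEC 2 -> ACC=1 [depth=1]
Max depth observed: 1

Answer: 1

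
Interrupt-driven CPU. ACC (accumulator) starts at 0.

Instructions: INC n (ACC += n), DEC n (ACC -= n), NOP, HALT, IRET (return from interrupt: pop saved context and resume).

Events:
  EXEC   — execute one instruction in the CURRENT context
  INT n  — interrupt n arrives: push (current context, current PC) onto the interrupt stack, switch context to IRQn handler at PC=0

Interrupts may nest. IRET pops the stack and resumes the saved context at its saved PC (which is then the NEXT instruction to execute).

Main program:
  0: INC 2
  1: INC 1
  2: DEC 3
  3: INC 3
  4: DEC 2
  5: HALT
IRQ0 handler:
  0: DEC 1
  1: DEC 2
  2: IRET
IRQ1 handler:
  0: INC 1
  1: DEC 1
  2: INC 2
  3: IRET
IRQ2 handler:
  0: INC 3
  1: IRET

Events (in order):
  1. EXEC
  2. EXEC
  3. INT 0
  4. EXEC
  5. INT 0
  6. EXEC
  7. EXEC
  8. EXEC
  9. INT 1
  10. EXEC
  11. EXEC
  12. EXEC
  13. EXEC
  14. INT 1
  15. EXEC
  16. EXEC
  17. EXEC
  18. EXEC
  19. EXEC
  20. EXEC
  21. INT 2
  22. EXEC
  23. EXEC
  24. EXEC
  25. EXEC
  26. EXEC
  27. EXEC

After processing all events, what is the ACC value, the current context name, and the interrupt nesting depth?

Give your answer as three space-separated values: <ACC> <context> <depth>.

Answer: 2 MAIN 0

Derivation:
Event 1 (EXEC): [MAIN] PC=0: INC 2 -> ACC=2
Event 2 (EXEC): [MAIN] PC=1: INC 1 -> ACC=3
Event 3 (INT 0): INT 0 arrives: push (MAIN, PC=2), enter IRQ0 at PC=0 (depth now 1)
Event 4 (EXEC): [IRQ0] PC=0: DEC 1 -> ACC=2
Event 5 (INT 0): INT 0 arrives: push (IRQ0, PC=1), enter IRQ0 at PC=0 (depth now 2)
Event 6 (EXEC): [IRQ0] PC=0: DEC 1 -> ACC=1
Event 7 (EXEC): [IRQ0] PC=1: DEC 2 -> ACC=-1
Event 8 (EXEC): [IRQ0] PC=2: IRET -> resume IRQ0 at PC=1 (depth now 1)
Event 9 (INT 1): INT 1 arrives: push (IRQ0, PC=1), enter IRQ1 at PC=0 (depth now 2)
Event 10 (EXEC): [IRQ1] PC=0: INC 1 -> ACC=0
Event 11 (EXEC): [IRQ1] PC=1: DEC 1 -> ACC=-1
Event 12 (EXEC): [IRQ1] PC=2: INC 2 -> ACC=1
Event 13 (EXEC): [IRQ1] PC=3: IRET -> resume IRQ0 at PC=1 (depth now 1)
Event 14 (INT 1): INT 1 arrives: push (IRQ0, PC=1), enter IRQ1 at PC=0 (depth now 2)
Event 15 (EXEC): [IRQ1] PC=0: INC 1 -> ACC=2
Event 16 (EXEC): [IRQ1] PC=1: DEC 1 -> ACC=1
Event 17 (EXEC): [IRQ1] PC=2: INC 2 -> ACC=3
Event 18 (EXEC): [IRQ1] PC=3: IRET -> resume IRQ0 at PC=1 (depth now 1)
Event 19 (EXEC): [IRQ0] PC=1: DEC 2 -> ACC=1
Event 20 (EXEC): [IRQ0] PC=2: IRET -> resume MAIN at PC=2 (depth now 0)
Event 21 (INT 2): INT 2 arrives: push (MAIN, PC=2), enter IRQ2 at PC=0 (depth now 1)
Event 22 (EXEC): [IRQ2] PC=0: INC 3 -> ACC=4
Event 23 (EXEC): [IRQ2] PC=1: IRET -> resume MAIN at PC=2 (depth now 0)
Event 24 (EXEC): [MAIN] PC=2: DEC 3 -> ACC=1
Event 25 (EXEC): [MAIN] PC=3: INC 3 -> ACC=4
Event 26 (EXEC): [MAIN] PC=4: DEC 2 -> ACC=2
Event 27 (EXEC): [MAIN] PC=5: HALT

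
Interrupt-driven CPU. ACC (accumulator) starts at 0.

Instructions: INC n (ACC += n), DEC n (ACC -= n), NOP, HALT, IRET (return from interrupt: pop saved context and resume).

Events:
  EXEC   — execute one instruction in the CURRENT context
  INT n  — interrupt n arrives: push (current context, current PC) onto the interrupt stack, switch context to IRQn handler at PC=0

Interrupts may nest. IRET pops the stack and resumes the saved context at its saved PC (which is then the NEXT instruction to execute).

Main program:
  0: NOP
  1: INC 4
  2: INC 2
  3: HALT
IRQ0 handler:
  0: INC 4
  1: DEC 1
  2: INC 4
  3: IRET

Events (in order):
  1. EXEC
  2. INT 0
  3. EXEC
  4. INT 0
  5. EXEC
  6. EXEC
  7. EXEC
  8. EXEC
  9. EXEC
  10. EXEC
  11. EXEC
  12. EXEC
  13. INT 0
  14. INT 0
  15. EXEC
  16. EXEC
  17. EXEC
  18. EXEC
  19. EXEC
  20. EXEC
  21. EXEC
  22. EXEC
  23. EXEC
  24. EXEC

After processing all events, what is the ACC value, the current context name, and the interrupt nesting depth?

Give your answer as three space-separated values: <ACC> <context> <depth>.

Event 1 (EXEC): [MAIN] PC=0: NOP
Event 2 (INT 0): INT 0 arrives: push (MAIN, PC=1), enter IRQ0 at PC=0 (depth now 1)
Event 3 (EXEC): [IRQ0] PC=0: INC 4 -> ACC=4
Event 4 (INT 0): INT 0 arrives: push (IRQ0, PC=1), enter IRQ0 at PC=0 (depth now 2)
Event 5 (EXEC): [IRQ0] PC=0: INC 4 -> ACC=8
Event 6 (EXEC): [IRQ0] PC=1: DEC 1 -> ACC=7
Event 7 (EXEC): [IRQ0] PC=2: INC 4 -> ACC=11
Event 8 (EXEC): [IRQ0] PC=3: IRET -> resume IRQ0 at PC=1 (depth now 1)
Event 9 (EXEC): [IRQ0] PC=1: DEC 1 -> ACC=10
Event 10 (EXEC): [IRQ0] PC=2: INC 4 -> ACC=14
Event 11 (EXEC): [IRQ0] PC=3: IRET -> resume MAIN at PC=1 (depth now 0)
Event 12 (EXEC): [MAIN] PC=1: INC 4 -> ACC=18
Event 13 (INT 0): INT 0 arrives: push (MAIN, PC=2), enter IRQ0 at PC=0 (depth now 1)
Event 14 (INT 0): INT 0 arrives: push (IRQ0, PC=0), enter IRQ0 at PC=0 (depth now 2)
Event 15 (EXEC): [IRQ0] PC=0: INC 4 -> ACC=22
Event 16 (EXEC): [IRQ0] PC=1: DEC 1 -> ACC=21
Event 17 (EXEC): [IRQ0] PC=2: INC 4 -> ACC=25
Event 18 (EXEC): [IRQ0] PC=3: IRET -> resume IRQ0 at PC=0 (depth now 1)
Event 19 (EXEC): [IRQ0] PC=0: INC 4 -> ACC=29
Event 20 (EXEC): [IRQ0] PC=1: DEC 1 -> ACC=28
Event 21 (EXEC): [IRQ0] PC=2: INC 4 -> ACC=32
Event 22 (EXEC): [IRQ0] PC=3: IRET -> resume MAIN at PC=2 (depth now 0)
Event 23 (EXEC): [MAIN] PC=2: INC 2 -> ACC=34
Event 24 (EXEC): [MAIN] PC=3: HALT

Answer: 34 MAIN 0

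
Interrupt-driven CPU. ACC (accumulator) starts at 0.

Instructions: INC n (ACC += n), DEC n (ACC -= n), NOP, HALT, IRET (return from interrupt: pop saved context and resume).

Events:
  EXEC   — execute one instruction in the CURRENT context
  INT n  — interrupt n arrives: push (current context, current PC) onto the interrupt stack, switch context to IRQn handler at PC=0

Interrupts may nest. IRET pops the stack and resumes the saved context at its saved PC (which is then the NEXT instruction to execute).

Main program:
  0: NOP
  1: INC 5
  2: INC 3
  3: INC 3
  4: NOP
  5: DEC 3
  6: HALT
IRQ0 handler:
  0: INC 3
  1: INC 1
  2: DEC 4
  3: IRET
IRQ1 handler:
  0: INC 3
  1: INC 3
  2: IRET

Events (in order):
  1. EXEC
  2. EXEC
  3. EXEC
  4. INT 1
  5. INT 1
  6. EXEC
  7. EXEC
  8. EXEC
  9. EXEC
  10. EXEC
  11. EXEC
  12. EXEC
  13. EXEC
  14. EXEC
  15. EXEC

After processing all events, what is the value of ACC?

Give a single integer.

Answer: 20

Derivation:
Event 1 (EXEC): [MAIN] PC=0: NOP
Event 2 (EXEC): [MAIN] PC=1: INC 5 -> ACC=5
Event 3 (EXEC): [MAIN] PC=2: INC 3 -> ACC=8
Event 4 (INT 1): INT 1 arrives: push (MAIN, PC=3), enter IRQ1 at PC=0 (depth now 1)
Event 5 (INT 1): INT 1 arrives: push (IRQ1, PC=0), enter IRQ1 at PC=0 (depth now 2)
Event 6 (EXEC): [IRQ1] PC=0: INC 3 -> ACC=11
Event 7 (EXEC): [IRQ1] PC=1: INC 3 -> ACC=14
Event 8 (EXEC): [IRQ1] PC=2: IRET -> resume IRQ1 at PC=0 (depth now 1)
Event 9 (EXEC): [IRQ1] PC=0: INC 3 -> ACC=17
Event 10 (EXEC): [IRQ1] PC=1: INC 3 -> ACC=20
Event 11 (EXEC): [IRQ1] PC=2: IRET -> resume MAIN at PC=3 (depth now 0)
Event 12 (EXEC): [MAIN] PC=3: INC 3 -> ACC=23
Event 13 (EXEC): [MAIN] PC=4: NOP
Event 14 (EXEC): [MAIN] PC=5: DEC 3 -> ACC=20
Event 15 (EXEC): [MAIN] PC=6: HALT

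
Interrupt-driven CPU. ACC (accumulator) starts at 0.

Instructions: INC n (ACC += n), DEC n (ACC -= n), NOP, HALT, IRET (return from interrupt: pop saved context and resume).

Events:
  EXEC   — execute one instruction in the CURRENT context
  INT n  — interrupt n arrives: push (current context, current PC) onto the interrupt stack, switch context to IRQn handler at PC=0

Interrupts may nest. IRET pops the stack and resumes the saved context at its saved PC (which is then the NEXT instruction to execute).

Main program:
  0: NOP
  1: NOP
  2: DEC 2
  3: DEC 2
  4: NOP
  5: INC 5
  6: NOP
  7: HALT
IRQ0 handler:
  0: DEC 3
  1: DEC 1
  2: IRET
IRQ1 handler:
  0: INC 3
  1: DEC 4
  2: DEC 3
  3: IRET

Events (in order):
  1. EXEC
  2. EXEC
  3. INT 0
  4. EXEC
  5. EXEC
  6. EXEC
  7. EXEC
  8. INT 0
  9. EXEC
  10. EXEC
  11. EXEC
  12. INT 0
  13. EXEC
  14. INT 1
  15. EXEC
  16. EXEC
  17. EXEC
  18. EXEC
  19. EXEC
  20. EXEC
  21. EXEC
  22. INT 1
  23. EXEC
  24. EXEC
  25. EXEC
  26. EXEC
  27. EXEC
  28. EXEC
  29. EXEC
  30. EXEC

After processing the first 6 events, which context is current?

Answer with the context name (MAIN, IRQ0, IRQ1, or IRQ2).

Answer: MAIN

Derivation:
Event 1 (EXEC): [MAIN] PC=0: NOP
Event 2 (EXEC): [MAIN] PC=1: NOP
Event 3 (INT 0): INT 0 arrives: push (MAIN, PC=2), enter IRQ0 at PC=0 (depth now 1)
Event 4 (EXEC): [IRQ0] PC=0: DEC 3 -> ACC=-3
Event 5 (EXEC): [IRQ0] PC=1: DEC 1 -> ACC=-4
Event 6 (EXEC): [IRQ0] PC=2: IRET -> resume MAIN at PC=2 (depth now 0)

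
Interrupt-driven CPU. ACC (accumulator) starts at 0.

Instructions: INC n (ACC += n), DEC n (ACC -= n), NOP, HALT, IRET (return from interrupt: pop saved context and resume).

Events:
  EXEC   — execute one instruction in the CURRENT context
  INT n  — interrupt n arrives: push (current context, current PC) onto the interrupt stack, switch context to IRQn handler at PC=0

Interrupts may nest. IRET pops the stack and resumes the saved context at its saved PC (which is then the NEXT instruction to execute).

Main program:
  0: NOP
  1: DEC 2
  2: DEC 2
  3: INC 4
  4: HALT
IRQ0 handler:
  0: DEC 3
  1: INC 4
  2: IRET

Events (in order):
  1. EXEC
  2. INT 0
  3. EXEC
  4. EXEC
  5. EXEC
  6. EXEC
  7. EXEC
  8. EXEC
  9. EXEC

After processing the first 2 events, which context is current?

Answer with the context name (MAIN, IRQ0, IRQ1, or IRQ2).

Event 1 (EXEC): [MAIN] PC=0: NOP
Event 2 (INT 0): INT 0 arrives: push (MAIN, PC=1), enter IRQ0 at PC=0 (depth now 1)

Answer: IRQ0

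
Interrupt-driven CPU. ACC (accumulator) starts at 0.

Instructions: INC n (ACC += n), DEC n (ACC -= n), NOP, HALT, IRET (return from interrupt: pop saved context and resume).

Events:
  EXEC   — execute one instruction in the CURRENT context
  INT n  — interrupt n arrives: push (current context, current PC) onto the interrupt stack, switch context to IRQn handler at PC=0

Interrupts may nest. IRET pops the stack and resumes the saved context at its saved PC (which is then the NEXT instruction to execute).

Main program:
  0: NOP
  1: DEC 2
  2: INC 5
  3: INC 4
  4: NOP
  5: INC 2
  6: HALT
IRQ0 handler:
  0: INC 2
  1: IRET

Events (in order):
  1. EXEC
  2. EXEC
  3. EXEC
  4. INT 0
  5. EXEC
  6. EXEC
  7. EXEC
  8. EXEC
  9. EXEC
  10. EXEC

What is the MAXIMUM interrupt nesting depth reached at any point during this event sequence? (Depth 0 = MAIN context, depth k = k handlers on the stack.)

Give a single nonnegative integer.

Event 1 (EXEC): [MAIN] PC=0: NOP [depth=0]
Event 2 (EXEC): [MAIN] PC=1: DEC 2 -> ACC=-2 [depth=0]
Event 3 (EXEC): [MAIN] PC=2: INC 5 -> ACC=3 [depth=0]
Event 4 (INT 0): INT 0 arrives: push (MAIN, PC=3), enter IRQ0 at PC=0 (depth now 1) [depth=1]
Event 5 (EXEC): [IRQ0] PC=0: INC 2 -> ACC=5 [depth=1]
Event 6 (EXEC): [IRQ0] PC=1: IRET -> resume MAIN at PC=3 (depth now 0) [depth=0]
Event 7 (EXEC): [MAIN] PC=3: INC 4 -> ACC=9 [depth=0]
Event 8 (EXEC): [MAIN] PC=4: NOP [depth=0]
Event 9 (EXEC): [MAIN] PC=5: INC 2 -> ACC=11 [depth=0]
Event 10 (EXEC): [MAIN] PC=6: HALT [depth=0]
Max depth observed: 1

Answer: 1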